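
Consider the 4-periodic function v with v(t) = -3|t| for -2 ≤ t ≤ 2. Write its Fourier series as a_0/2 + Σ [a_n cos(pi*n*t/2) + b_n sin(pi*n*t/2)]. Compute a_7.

a_7 = 1/2 ∫_{-2}^{2} v(t) cos(7*pi*t/2) dt.
v is even and cos(7*pi*t/2) is even, so the integrand is even and a_7 = ∫_0^{2} v(t) cos(7*pi*t/2) dt.
Integrating by parts (boundary term plus one more integral), an antiderivative of (-3*t) cos(7*pi*t/2) is -6*t*sin(7*pi*t/2)/(7*pi) - 12*cos(7*pi*t/2)/(49*pi**2); evaluating from 0 to 2: ∫_{0}^{2} (-3*t) cos(7*pi*t/2) dt = (12/(49*pi**2)) - (-12/(49*pi**2)) = 24/(49*pi**2).
Hence a_7 = 24/(49*pi**2).

24/(49*pi**2)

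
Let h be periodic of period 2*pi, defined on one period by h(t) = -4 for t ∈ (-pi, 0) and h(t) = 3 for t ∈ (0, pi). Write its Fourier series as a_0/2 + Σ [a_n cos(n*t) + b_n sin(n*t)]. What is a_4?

0

a_4 = 1/pi ∫_{-pi}^{pi} h(t) cos(4*t) dt.
Split the integral at the breakpoints.
Directly, an antiderivative of (-4) cos(4*t) is -sin(4*t); evaluating from -pi to 0: ∫_{-pi}^{0} (-4) cos(4*t) dt = (0) - (0) = 0.
Directly, an antiderivative of (3) cos(4*t) is 3*sin(4*t)/4; evaluating from 0 to pi: ∫_{0}^{pi} (3) cos(4*t) dt = (0) - (0) = 0.
Summing the pieces and multiplying by (1/pi) gives a_4 = 0.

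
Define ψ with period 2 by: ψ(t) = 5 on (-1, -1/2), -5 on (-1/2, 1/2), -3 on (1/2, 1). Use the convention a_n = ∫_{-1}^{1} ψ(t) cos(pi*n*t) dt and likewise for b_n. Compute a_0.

a_0 = ∫_{-1}^{1} ψ(t) dt = -4.

-4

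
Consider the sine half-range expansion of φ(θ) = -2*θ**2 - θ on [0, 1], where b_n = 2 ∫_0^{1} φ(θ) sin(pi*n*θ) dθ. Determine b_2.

b_2 = 2 ∫_0^{1} (-2*θ**2 - θ) sin(2*pi*θ) dθ.
Integrating by parts twice (tabular method), an antiderivative of (-2*θ**2 - θ) sin(2*pi*θ) is θ**2*cos(2*pi*θ)/pi - θ*sin(2*pi*θ)/pi**2 + θ*cos(2*pi*θ)/(2*pi) - sin(2*pi*θ)/(4*pi**2) - cos(2*pi*θ)/(2*pi**3); evaluating from 0 to 1: ∫_{0}^{1} (-2*θ**2 - θ) sin(2*pi*θ) dθ = ((-1 + 3*pi**2)/(2*pi**3)) - (-1/(2*pi**3)) = 3/(2*pi).
Hence b_2 = 2·(3/(2*pi)) = 3/pi.

3/pi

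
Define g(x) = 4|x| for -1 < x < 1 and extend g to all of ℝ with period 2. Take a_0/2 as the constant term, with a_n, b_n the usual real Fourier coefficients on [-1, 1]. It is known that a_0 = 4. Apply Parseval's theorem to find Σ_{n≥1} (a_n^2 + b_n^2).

Parseval: a_0^2/2 + Σ_{n≥1} (a_n^2+b_n^2) = ∫_{-1}^{1} g(x)^2 dx = 32/3.
Subtract a_0^2/2 = 8: Σ (a_n^2+b_n^2) = 8/3.

8/3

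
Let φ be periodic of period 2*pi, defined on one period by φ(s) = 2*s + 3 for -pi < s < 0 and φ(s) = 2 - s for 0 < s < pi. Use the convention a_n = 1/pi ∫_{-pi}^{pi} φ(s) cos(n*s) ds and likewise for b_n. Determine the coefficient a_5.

a_5 = 1/pi ∫_{-pi}^{pi} φ(s) cos(5*s) ds.
Split the integral at the breakpoints.
Integrating by parts (boundary term plus one more integral), an antiderivative of (2*s + 3) cos(5*s) is 2*s*sin(5*s)/5 + 3*sin(5*s)/5 + 2*cos(5*s)/25; evaluating from -pi to 0: ∫_{-pi}^{0} (2*s + 3) cos(5*s) ds = (2/25) - (-2/25) = 4/25.
Integrating by parts (boundary term plus one more integral), an antiderivative of (2 - s) cos(5*s) is -s*sin(5*s)/5 + 2*sin(5*s)/5 - cos(5*s)/25; evaluating from 0 to pi: ∫_{0}^{pi} (2 - s) cos(5*s) ds = (1/25) - (-1/25) = 2/25.
Summing the pieces and multiplying by (1/pi) gives a_5 = 6/(25*pi).

6/(25*pi)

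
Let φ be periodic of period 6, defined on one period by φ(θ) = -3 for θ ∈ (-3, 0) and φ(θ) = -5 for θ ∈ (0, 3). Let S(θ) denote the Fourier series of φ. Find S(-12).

θ = -12 differs from θ = 0 by -2 full period(s), and the series is 6-periodic.
At θ = 0 the one-sided limits are φ(0^-) = -3 and φ(0^+) = -5.
By Dirichlet's theorem the series converges to their average, [(-3) + (-5)]/2 = -4.

-4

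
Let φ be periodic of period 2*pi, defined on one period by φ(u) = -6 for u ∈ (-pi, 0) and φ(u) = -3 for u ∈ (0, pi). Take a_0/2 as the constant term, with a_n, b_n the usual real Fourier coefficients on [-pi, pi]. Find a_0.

-9

a_0 = 1/pi ∫_{-pi}^{pi} φ(u) du = 1/pi · (-9*pi) = -9.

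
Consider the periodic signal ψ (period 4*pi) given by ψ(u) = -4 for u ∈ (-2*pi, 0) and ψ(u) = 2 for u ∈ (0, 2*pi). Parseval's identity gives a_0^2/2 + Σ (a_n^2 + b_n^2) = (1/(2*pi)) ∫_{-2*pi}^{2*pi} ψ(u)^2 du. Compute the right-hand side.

(1/(2*pi)) ∫_{-2*pi}^{2*pi} ψ(u)^2 du = (1/(2*pi)) · (40*pi) = 20.

20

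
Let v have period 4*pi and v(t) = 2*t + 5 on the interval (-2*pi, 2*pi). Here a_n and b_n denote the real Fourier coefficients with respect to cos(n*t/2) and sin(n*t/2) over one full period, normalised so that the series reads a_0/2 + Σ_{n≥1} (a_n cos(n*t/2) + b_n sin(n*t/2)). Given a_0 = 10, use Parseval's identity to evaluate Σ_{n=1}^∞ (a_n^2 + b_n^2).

32*pi**2/3

Parseval: a_0^2/2 + Σ_{n≥1} (a_n^2+b_n^2) = (1/(2*pi)) ∫_{-2*pi}^{2*pi} v(t)^2 dt = 50 + 32*pi**2/3.
Subtract a_0^2/2 = 50: Σ (a_n^2+b_n^2) = 32*pi**2/3.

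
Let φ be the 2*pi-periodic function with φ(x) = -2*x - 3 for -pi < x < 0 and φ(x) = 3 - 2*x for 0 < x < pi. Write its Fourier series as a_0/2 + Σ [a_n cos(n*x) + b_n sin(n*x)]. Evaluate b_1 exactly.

b_1 = 1/pi ∫_{-pi}^{pi} φ(x) sin(x) dx.
φ is odd and sin(x) is odd, so the integrand is even and b_1 = 2/pi ∫_0^{pi} φ(x) sin(x) dx.
Integrating by parts (boundary term plus one more integral), an antiderivative of (3 - 2*x) sin(x) is 2*x*cos(x) - 2*sin(x) - 3*cos(x); evaluating from 0 to pi: ∫_{0}^{pi} (3 - 2*x) sin(x) dx = (3 - 2*pi) - (-3) = 6 - 2*pi.
Hence b_1 = (2/pi)·(6 - 2*pi) = -4 + 12/pi.

-4 + 12/pi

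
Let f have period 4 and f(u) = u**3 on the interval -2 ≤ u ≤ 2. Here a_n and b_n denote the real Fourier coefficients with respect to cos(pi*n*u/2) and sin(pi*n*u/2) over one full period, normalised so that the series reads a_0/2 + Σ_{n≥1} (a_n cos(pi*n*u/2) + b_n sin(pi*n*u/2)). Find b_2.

-8/pi + 12/pi**3

b_2 = 1/2 ∫_{-2}^{2} f(u) sin(pi*u) du.
f is odd and sin(pi*u) is odd, so the integrand is even and b_2 = ∫_0^{2} f(u) sin(pi*u) du.
Integrating by parts three times (tabular method), an antiderivative of (u**3) sin(pi*u) is -u**3*cos(pi*u)/pi + 3*u**2*sin(pi*u)/pi**2 + 6*u*cos(pi*u)/pi**3 - 6*sin(pi*u)/pi**4; evaluating from 0 to 2: ∫_{0}^{2} (u**3) sin(pi*u) du = (-8/pi + 12/pi**3) - (0) = -8/pi + 12/pi**3.
Hence b_2 = -8/pi + 12/pi**3.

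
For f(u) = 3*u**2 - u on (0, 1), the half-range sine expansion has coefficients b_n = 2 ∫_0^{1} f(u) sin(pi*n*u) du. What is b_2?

b_2 = 2 ∫_0^{1} (3*u**2 - u) sin(2*pi*u) du.
Integrating by parts twice (tabular method), an antiderivative of (3*u**2 - u) sin(2*pi*u) is -3*u**2*cos(2*pi*u)/(2*pi) + 3*u*sin(2*pi*u)/(2*pi**2) + u*cos(2*pi*u)/(2*pi) - sin(2*pi*u)/(4*pi**2) + 3*cos(2*pi*u)/(4*pi**3); evaluating from 0 to 1: ∫_{0}^{1} (3*u**2 - u) sin(2*pi*u) du = ((3/4 - pi**2)/pi**3) - (3/(4*pi**3)) = -1/pi.
Hence b_2 = 2·(-1/pi) = -2/pi.

-2/pi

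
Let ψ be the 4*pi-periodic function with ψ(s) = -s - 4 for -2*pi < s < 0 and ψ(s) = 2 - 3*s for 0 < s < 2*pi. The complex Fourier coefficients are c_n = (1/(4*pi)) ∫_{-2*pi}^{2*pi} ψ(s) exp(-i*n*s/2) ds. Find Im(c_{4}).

-1

Since ψ is real-valued, Im(c_{4}) = -(1/(4*pi)) ∫_{-2*pi}^{2*pi} ψ(s) sin(2*s) ds = -b_{4}/2.
Split the integral at the breakpoints.
Integrating by parts (boundary term plus one more integral), an antiderivative of (-s - 4) sin(2*s) is s*cos(2*s)/2 - sin(2*s)/4 + 2*cos(2*s); evaluating from -2*pi to 0: ∫_{-2*pi}^{0} (-s - 4) sin(2*s) ds = (2) - (2 - pi) = pi.
Integrating by parts (boundary term plus one more integral), an antiderivative of (2 - 3*s) sin(2*s) is 3*s*cos(2*s)/2 - 3*sin(2*s)/4 - cos(2*s); evaluating from 0 to 2*pi: ∫_{0}^{2*pi} (2 - 3*s) sin(2*s) ds = (-1 + 3*pi) - (-1) = 3*pi.
So ∫_{-2*pi}^{2*pi} ψ(s) sin(2*s) ds = 4*pi.
Hence Im(c_{4}) = (-1/(4*pi))·(4*pi) = -1.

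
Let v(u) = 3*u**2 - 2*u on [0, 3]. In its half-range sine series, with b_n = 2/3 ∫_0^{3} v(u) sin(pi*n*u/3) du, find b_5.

b_5 = 2/3 ∫_0^{3} (3*u**2 - 2*u) sin(5*pi*u/3) du.
Integrating by parts twice (tabular method), an antiderivative of (3*u**2 - 2*u) sin(5*pi*u/3) is -9*u**2*cos(5*pi*u/3)/(5*pi) + 54*u*sin(5*pi*u/3)/(25*pi**2) + 6*u*cos(5*pi*u/3)/(5*pi) - 18*sin(5*pi*u/3)/(25*pi**2) + 162*cos(5*pi*u/3)/(125*pi**3); evaluating from 0 to 3: ∫_{0}^{3} (3*u**2 - 2*u) sin(5*pi*u/3) du = (9*(-18 + 175*pi**2)/(125*pi**3)) - (162/(125*pi**3)) = 9*(-36 + 175*pi**2)/(125*pi**3).
Hence b_5 = (2/3)·(9*(-36 + 175*pi**2)/(125*pi**3)) = 6*(-36 + 175*pi**2)/(125*pi**3).

6*(-36 + 175*pi**2)/(125*pi**3)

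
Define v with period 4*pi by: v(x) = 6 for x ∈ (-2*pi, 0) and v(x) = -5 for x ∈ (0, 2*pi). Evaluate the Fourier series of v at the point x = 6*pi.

x = 6*pi differs from x = 2*pi by 1 full period(s), and the series is 4*pi-periodic.
At x = 2*pi the one-sided limits are v(2*pi^-) = -5 and v(2*pi^+) = 6.
By Dirichlet's theorem the series converges to their average, [(-5) + (6)]/2 = 1/2.

1/2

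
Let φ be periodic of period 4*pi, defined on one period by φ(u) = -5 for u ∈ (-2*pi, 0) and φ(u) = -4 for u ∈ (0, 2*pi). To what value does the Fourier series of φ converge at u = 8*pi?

-9/2

u = 8*pi differs from u = 0 by 2 full period(s), and the series is 4*pi-periodic.
At u = 0 the one-sided limits are φ(0^-) = -5 and φ(0^+) = -4.
By Dirichlet's theorem the series converges to their average, [(-5) + (-4)]/2 = -9/2.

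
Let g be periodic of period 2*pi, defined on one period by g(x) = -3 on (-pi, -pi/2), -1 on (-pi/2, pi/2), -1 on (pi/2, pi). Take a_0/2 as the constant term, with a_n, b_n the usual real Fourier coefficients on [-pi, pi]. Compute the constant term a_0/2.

a_0 = 1/pi ∫_{-pi}^{pi} g(x) dx = 1/pi · (-3*pi) = -3.
So the constant term a_0/2 = -3/2.

-3/2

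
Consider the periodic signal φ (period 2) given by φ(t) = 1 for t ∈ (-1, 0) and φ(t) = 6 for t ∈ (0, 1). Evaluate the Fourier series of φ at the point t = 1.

7/2

At t = 1 the one-sided limits are φ(1^-) = 6 and φ(1^+) = 1.
By Dirichlet's theorem the series converges to their average, [(6) + (1)]/2 = 7/2.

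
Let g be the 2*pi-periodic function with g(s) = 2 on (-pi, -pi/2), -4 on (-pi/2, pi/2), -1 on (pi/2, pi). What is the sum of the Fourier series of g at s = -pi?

1/2

At s = -pi the one-sided limits are g(-pi^-) = -1 and g(-pi^+) = 2.
By Dirichlet's theorem the series converges to their average, [(-1) + (2)]/2 = 1/2.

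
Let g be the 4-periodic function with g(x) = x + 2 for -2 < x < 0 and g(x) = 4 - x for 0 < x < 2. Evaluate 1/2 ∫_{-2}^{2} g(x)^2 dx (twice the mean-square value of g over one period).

32/3

1/2 ∫_{-2}^{2} g(x)^2 dx = 1/2 · (64/3) = 32/3.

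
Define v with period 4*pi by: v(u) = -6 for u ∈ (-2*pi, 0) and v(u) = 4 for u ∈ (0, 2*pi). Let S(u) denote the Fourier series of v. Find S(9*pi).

4

u = 9*pi differs from u = pi by 2 full period(s), and the series is 4*pi-periodic.
v is continuous at u = pi with value 4, so the series converges to 4 there.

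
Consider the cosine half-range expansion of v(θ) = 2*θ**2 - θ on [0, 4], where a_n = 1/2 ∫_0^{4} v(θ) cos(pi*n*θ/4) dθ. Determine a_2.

32/pi**2

a_2 = 1/2 ∫_0^{4} (2*θ**2 - θ) cos(pi*θ/2) dθ.
Integrating by parts twice (tabular method), an antiderivative of (2*θ**2 - θ) cos(pi*θ/2) is 4*θ**2*sin(pi*θ/2)/pi - 2*θ*sin(pi*θ/2)/pi + 16*θ*cos(pi*θ/2)/pi**2 - 32*sin(pi*θ/2)/pi**3 - 4*cos(pi*θ/2)/pi**2; evaluating from 0 to 4: ∫_{0}^{4} (2*θ**2 - θ) cos(pi*θ/2) dθ = (60/pi**2) - (-4/pi**2) = 64/pi**2.
Hence a_2 = (1/2)·(64/pi**2) = 32/pi**2.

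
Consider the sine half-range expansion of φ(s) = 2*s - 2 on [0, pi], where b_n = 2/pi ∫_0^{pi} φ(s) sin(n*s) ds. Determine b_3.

4*(-2 + pi)/(3*pi)

b_3 = 2/pi ∫_0^{pi} (2*s - 2) sin(3*s) ds.
Integrating by parts (boundary term plus one more integral), an antiderivative of (2*s - 2) sin(3*s) is -2*s*cos(3*s)/3 + 2*sin(3*s)/9 + 2*cos(3*s)/3; evaluating from 0 to pi: ∫_{0}^{pi} (2*s - 2) sin(3*s) ds = (-2/3 + 2*pi/3) - (2/3) = -4/3 + 2*pi/3.
Hence b_3 = (2/pi)·(-4/3 + 2*pi/3) = 4*(-2 + pi)/(3*pi).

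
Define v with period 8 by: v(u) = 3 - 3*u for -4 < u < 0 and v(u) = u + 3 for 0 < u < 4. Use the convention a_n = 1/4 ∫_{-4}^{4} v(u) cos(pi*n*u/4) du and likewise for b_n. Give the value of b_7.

b_7 = 1/4 ∫_{-4}^{4} v(u) sin(7*pi*u/4) du.
Split the integral at the breakpoints.
Integrating by parts (boundary term plus one more integral), an antiderivative of (3 - 3*u) sin(7*pi*u/4) is 12*u*cos(7*pi*u/4)/(7*pi) - 48*sin(7*pi*u/4)/(49*pi**2) - 12*cos(7*pi*u/4)/(7*pi); evaluating from -4 to 0: ∫_{-4}^{0} (3 - 3*u) sin(7*pi*u/4) du = (-12/(7*pi)) - (60/(7*pi)) = -72/(7*pi).
Integrating by parts (boundary term plus one more integral), an antiderivative of (u + 3) sin(7*pi*u/4) is -4*u*cos(7*pi*u/4)/(7*pi) + 16*sin(7*pi*u/4)/(49*pi**2) - 12*cos(7*pi*u/4)/(7*pi); evaluating from 0 to 4: ∫_{0}^{4} (u + 3) sin(7*pi*u/4) du = (4/pi) - (-12/(7*pi)) = 40/(7*pi).
Summing the pieces and multiplying by (1/4) gives b_7 = -8/(7*pi).

-8/(7*pi)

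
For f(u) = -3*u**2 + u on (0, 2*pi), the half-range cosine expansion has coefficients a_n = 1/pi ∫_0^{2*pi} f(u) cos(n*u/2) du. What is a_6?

a_6 = 1/pi ∫_0^{2*pi} (-3*u**2 + u) cos(3*u) du.
Integrating by parts twice (tabular method), an antiderivative of (-3*u**2 + u) cos(3*u) is -u**2*sin(3*u) + u*sin(3*u)/3 - 2*u*cos(3*u)/3 + 2*sin(3*u)/9 + cos(3*u)/9; evaluating from 0 to 2*pi: ∫_{0}^{2*pi} (-3*u**2 + u) cos(3*u) du = (1/9 - 4*pi/3) - (1/9) = -4*pi/3.
Hence a_6 = (1/pi)·(-4*pi/3) = -4/3.

-4/3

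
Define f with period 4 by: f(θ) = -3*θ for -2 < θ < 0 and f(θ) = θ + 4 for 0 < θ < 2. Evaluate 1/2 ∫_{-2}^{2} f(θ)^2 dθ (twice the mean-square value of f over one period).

112/3

1/2 ∫_{-2}^{2} f(θ)^2 dθ = 1/2 · (224/3) = 112/3.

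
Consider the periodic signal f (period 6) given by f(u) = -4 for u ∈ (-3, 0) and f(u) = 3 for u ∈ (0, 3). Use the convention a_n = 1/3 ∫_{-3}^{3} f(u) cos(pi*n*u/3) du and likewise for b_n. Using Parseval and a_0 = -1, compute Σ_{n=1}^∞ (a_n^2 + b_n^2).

Parseval: a_0^2/2 + Σ_{n≥1} (a_n^2+b_n^2) = 1/3 ∫_{-3}^{3} f(u)^2 du = 25.
Subtract a_0^2/2 = 1/2: Σ (a_n^2+b_n^2) = 49/2.

49/2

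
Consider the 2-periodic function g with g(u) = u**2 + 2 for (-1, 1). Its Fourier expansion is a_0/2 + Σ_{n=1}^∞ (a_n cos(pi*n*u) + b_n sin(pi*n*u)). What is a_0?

a_0 = ∫_{-1}^{1} g(u) du = 14/3.

14/3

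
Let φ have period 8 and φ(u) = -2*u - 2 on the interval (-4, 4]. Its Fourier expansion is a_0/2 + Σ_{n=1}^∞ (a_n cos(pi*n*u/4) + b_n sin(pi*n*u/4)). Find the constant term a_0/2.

a_0 = 1/4 ∫_{-4}^{4} φ(u) du = 1/4 · (-16) = -4.
So the constant term a_0/2 = -2.

-2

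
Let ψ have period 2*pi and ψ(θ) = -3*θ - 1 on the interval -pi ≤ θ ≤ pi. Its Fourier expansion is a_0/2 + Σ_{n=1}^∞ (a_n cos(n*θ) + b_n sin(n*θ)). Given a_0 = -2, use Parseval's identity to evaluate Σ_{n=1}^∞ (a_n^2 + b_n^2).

6*pi**2

Parseval: a_0^2/2 + Σ_{n≥1} (a_n^2+b_n^2) = 1/pi ∫_{-pi}^{pi} ψ(θ)^2 dθ = 2 + 6*pi**2.
Subtract a_0^2/2 = 2: Σ (a_n^2+b_n^2) = 6*pi**2.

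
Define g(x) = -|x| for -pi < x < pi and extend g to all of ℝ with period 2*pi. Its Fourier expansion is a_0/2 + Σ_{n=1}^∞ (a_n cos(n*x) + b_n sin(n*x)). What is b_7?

0

b_7 = 1/pi ∫_{-pi}^{pi} g(x) sin(7*x) dx.
g is even and sin(7*x) is odd, so the integrand is odd over a symmetric interval and the integral vanishes.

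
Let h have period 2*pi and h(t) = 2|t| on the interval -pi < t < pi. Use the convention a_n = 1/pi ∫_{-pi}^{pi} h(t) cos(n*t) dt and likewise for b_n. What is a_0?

a_0 = 1/pi ∫_{-pi}^{pi} h(t) dt = 1/pi · (2*pi**2) = 2*pi.

2*pi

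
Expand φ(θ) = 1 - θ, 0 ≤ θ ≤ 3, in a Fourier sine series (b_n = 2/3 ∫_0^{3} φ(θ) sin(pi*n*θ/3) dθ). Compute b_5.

-2/(5*pi)

b_5 = 2/3 ∫_0^{3} (1 - θ) sin(5*pi*θ/3) dθ.
Integrating by parts (boundary term plus one more integral), an antiderivative of (1 - θ) sin(5*pi*θ/3) is 3*θ*cos(5*pi*θ/3)/(5*pi) - 9*sin(5*pi*θ/3)/(25*pi**2) - 3*cos(5*pi*θ/3)/(5*pi); evaluating from 0 to 3: ∫_{0}^{3} (1 - θ) sin(5*pi*θ/3) dθ = (-6/(5*pi)) - (-3/(5*pi)) = -3/(5*pi).
Hence b_5 = (2/3)·(-3/(5*pi)) = -2/(5*pi).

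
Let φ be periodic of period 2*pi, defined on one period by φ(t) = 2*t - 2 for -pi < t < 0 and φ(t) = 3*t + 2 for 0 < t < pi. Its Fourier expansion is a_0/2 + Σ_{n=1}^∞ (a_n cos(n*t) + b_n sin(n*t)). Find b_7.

b_7 = 1/pi ∫_{-pi}^{pi} φ(t) sin(7*t) dt.
Split the integral at the breakpoints.
Integrating by parts (boundary term plus one more integral), an antiderivative of (2*t - 2) sin(7*t) is -2*t*cos(7*t)/7 + 2*sin(7*t)/49 + 2*cos(7*t)/7; evaluating from -pi to 0: ∫_{-pi}^{0} (2*t - 2) sin(7*t) dt = (2/7) - (-2*pi/7 - 2/7) = 4/7 + 2*pi/7.
Integrating by parts (boundary term plus one more integral), an antiderivative of (3*t + 2) sin(7*t) is -3*t*cos(7*t)/7 + 3*sin(7*t)/49 - 2*cos(7*t)/7; evaluating from 0 to pi: ∫_{0}^{pi} (3*t + 2) sin(7*t) dt = (2/7 + 3*pi/7) - (-2/7) = 4/7 + 3*pi/7.
Summing the pieces and multiplying by (1/pi) gives b_7 = (8 + 5*pi)/(7*pi).

(8 + 5*pi)/(7*pi)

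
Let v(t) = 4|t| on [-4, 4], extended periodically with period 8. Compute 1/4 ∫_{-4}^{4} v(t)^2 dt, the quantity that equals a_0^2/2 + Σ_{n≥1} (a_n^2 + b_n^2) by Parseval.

1/4 ∫_{-4}^{4} v(t)^2 dt = 1/4 · (2048/3) = 512/3.

512/3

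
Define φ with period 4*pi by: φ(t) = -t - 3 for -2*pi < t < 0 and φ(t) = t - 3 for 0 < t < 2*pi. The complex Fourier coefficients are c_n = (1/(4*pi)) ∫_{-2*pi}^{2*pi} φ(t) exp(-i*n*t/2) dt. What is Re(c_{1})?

Since φ is real-valued, Re(c_{1}) = (1/(4*pi)) ∫_{-2*pi}^{2*pi} φ(t) cos(t/2) dt = a_{1}/2.
φ is even and cos(t/2) is even, so the integrand is even: ∫_{-2*pi}^{2*pi} φ(t) cos(t/2) dt = 2∫_0^{2*pi} φ(t) cos(t/2) dt.
Integrating by parts (boundary term plus one more integral), an antiderivative of (t - 3) cos(t/2) is 2*t*sin(t/2) - 6*sin(t/2) + 4*cos(t/2); evaluating from 0 to 2*pi: ∫_{0}^{2*pi} (t - 3) cos(t/2) dt = (-4) - (4) = -8.
So ∫_{-2*pi}^{2*pi} φ(t) cos(t/2) dt = -16.
Hence Re(c_{1}) = (1/(4*pi))·(-16) = -4/pi.

-4/pi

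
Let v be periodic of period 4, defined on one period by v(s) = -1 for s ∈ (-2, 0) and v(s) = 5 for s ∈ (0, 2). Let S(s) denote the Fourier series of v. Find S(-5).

s = -5 differs from s = -1 by -1 full period(s), and the series is 4-periodic.
v is continuous at s = -1 with value -1, so the series converges to -1 there.

-1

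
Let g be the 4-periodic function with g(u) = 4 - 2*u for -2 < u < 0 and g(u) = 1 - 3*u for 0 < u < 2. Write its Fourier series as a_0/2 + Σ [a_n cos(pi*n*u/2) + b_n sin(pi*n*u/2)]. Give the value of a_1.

4/pi**2

a_1 = 1/2 ∫_{-2}^{2} g(u) cos(pi*u/2) du.
Split the integral at the breakpoints.
Integrating by parts (boundary term plus one more integral), an antiderivative of (4 - 2*u) cos(pi*u/2) is -4*u*sin(pi*u/2)/pi + 8*sin(pi*u/2)/pi - 8*cos(pi*u/2)/pi**2; evaluating from -2 to 0: ∫_{-2}^{0} (4 - 2*u) cos(pi*u/2) du = (-8/pi**2) - (8/pi**2) = -16/pi**2.
Integrating by parts (boundary term plus one more integral), an antiderivative of (1 - 3*u) cos(pi*u/2) is -6*u*sin(pi*u/2)/pi + 2*sin(pi*u/2)/pi - 12*cos(pi*u/2)/pi**2; evaluating from 0 to 2: ∫_{0}^{2} (1 - 3*u) cos(pi*u/2) du = (12/pi**2) - (-12/pi**2) = 24/pi**2.
Summing the pieces and multiplying by (1/2) gives a_1 = 4/pi**2.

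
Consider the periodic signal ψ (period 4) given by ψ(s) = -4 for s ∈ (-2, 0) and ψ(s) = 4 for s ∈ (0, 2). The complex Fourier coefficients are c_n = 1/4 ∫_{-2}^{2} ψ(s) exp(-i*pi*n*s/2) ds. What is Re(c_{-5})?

Since ψ is real-valued, Re(c_{-5}) = 1/4 ∫_{-2}^{2} ψ(s) cos(-5*pi*s/2) ds = a_{5}/2.
(ψ is odd, so the integrand is odd over a symmetric interval and the integral vanishes.)

0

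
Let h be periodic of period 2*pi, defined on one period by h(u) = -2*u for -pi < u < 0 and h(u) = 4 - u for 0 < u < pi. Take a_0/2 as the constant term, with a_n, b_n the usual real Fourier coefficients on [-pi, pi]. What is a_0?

pi/2 + 4

a_0 = 1/pi ∫_{-pi}^{pi} h(u) du = 1/pi · (pi*(pi + 8)/2) = pi/2 + 4.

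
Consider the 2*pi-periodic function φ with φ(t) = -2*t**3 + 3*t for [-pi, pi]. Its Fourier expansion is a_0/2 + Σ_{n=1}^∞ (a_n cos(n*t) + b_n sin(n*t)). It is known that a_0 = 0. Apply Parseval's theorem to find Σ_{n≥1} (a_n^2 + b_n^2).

Parseval: a_0^2/2 + Σ_{n≥1} (a_n^2+b_n^2) = 1/pi ∫_{-pi}^{pi} φ(t)^2 dt = 2*pi**2*(-84*pi**2 + 105 + 20*pi**4)/35.
Subtract a_0^2/2 = 0: Σ (a_n^2+b_n^2) = 2*pi**2*(-84*pi**2 + 105 + 20*pi**4)/35.

2*pi**2*(-84*pi**2 + 105 + 20*pi**4)/35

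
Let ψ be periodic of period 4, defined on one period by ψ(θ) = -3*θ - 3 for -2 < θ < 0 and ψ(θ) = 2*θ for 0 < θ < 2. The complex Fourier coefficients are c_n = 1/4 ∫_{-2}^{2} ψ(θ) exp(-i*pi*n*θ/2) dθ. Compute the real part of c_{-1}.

Since ψ is real-valued, Re(c_{-1}) = 1/4 ∫_{-2}^{2} ψ(θ) cos(-pi*θ/2) dθ = a_{1}/2.
Split the integral at the breakpoints.
Integrating by parts (boundary term plus one more integral), an antiderivative of (-3*θ - 3) cos(-pi*θ/2) is -6*θ*sin(pi*θ/2)/pi - 6*sin(pi*θ/2)/pi - 12*cos(pi*θ/2)/pi**2; evaluating from -2 to 0: ∫_{-2}^{0} (-3*θ - 3) cos(-pi*θ/2) dθ = (-12/pi**2) - (12/pi**2) = -24/pi**2.
Integrating by parts (boundary term plus one more integral), an antiderivative of (2*θ) cos(-pi*θ/2) is 4*θ*sin(pi*θ/2)/pi + 8*cos(pi*θ/2)/pi**2; evaluating from 0 to 2: ∫_{0}^{2} (2*θ) cos(-pi*θ/2) dθ = (-8/pi**2) - (8/pi**2) = -16/pi**2.
So ∫_{-2}^{2} ψ(θ) cos(-pi*θ/2) dθ = -40/pi**2.
Hence Re(c_{-1}) = (1/4)·(-40/pi**2) = -10/pi**2.

-10/pi**2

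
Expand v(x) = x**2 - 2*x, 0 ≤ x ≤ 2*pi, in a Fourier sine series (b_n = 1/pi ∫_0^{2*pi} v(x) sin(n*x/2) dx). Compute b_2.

4 - 4*pi

b_2 = 1/pi ∫_0^{2*pi} (x**2 - 2*x) sin(x) dx.
Integrating by parts twice (tabular method), an antiderivative of (x**2 - 2*x) sin(x) is -x**2*cos(x) + 2*x*sin(x) + 2*x*cos(x) - 2*sin(x) + 2*cos(x); evaluating from 0 to 2*pi: ∫_{0}^{2*pi} (x**2 - 2*x) sin(x) dx = (-4*pi**2 + 2 + 4*pi) - (2) = 4*pi*(1 - pi).
Hence b_2 = (1/pi)·(4*pi*(1 - pi)) = 4 - 4*pi.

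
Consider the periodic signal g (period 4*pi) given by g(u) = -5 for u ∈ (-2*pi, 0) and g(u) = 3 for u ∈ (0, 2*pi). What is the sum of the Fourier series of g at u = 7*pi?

u = 7*pi differs from u = -pi by 2 full period(s), and the series is 4*pi-periodic.
g is continuous at u = -pi with value -5, so the series converges to -5 there.

-5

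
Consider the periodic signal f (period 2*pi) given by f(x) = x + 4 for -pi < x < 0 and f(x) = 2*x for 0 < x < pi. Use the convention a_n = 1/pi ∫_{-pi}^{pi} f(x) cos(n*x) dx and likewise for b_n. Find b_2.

-3/2

b_2 = 1/pi ∫_{-pi}^{pi} f(x) sin(2*x) dx.
Split the integral at the breakpoints.
Integrating by parts (boundary term plus one more integral), an antiderivative of (x + 4) sin(2*x) is -x*cos(2*x)/2 + sin(2*x)/4 - 2*cos(2*x); evaluating from -pi to 0: ∫_{-pi}^{0} (x + 4) sin(2*x) dx = (-2) - (-2 + pi/2) = -pi/2.
Integrating by parts (boundary term plus one more integral), an antiderivative of (2*x) sin(2*x) is -x*cos(2*x) + sin(2*x)/2; evaluating from 0 to pi: ∫_{0}^{pi} (2*x) sin(2*x) dx = (-pi) - (0) = -pi.
Summing the pieces and multiplying by (1/pi) gives b_2 = -3/2.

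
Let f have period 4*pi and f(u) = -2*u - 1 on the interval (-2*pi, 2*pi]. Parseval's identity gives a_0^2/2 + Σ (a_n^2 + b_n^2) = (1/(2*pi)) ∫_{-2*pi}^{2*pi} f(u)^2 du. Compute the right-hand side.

2 + 32*pi**2/3

(1/(2*pi)) ∫_{-2*pi}^{2*pi} f(u)^2 du = (1/(2*pi)) · (4*pi + 64*pi**3/3) = 2 + 32*pi**2/3.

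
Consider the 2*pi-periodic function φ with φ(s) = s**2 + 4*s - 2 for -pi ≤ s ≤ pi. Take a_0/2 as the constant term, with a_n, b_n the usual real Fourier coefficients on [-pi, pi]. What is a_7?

-4/49

a_7 = 1/pi ∫_{-pi}^{pi} φ(s) cos(7*s) ds.
Integrating by parts twice (tabular method), an antiderivative of (s**2 + 4*s - 2) cos(7*s) is s**2*sin(7*s)/7 + 4*s*sin(7*s)/7 + 2*s*cos(7*s)/49 - 100*sin(7*s)/343 + 4*cos(7*s)/49; evaluating from -pi to pi: ∫_{-pi}^{pi} (s**2 + 4*s - 2) cos(7*s) ds = (-2*pi/49 - 4/49) - (-4/49 + 2*pi/49) = -4*pi/49.
Hence a_7 = (1/pi)·(-4*pi/49) = -4/49.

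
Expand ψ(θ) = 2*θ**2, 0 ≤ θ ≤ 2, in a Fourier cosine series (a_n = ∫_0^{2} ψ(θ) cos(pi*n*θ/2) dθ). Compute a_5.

a_5 = ∫_0^{2} (2*θ**2) cos(5*pi*θ/2) dθ.
Integrating by parts twice (tabular method), an antiderivative of (2*θ**2) cos(5*pi*θ/2) is 4*θ**2*sin(5*pi*θ/2)/(5*pi) + 16*θ*cos(5*pi*θ/2)/(25*pi**2) - 32*sin(5*pi*θ/2)/(125*pi**3); evaluating from 0 to 2: ∫_{0}^{2} (2*θ**2) cos(5*pi*θ/2) dθ = (-32/(25*pi**2)) - (0) = -32/(25*pi**2).
Hence a_5 = -32/(25*pi**2).

-32/(25*pi**2)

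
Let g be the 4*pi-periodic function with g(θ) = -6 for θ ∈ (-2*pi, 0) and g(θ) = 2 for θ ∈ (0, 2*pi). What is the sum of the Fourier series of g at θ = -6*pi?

-2

θ = -6*pi differs from θ = 2*pi by -2 full period(s), and the series is 4*pi-periodic.
At θ = 2*pi the one-sided limits are g(2*pi^-) = 2 and g(2*pi^+) = -6.
By Dirichlet's theorem the series converges to their average, [(2) + (-6)]/2 = -2.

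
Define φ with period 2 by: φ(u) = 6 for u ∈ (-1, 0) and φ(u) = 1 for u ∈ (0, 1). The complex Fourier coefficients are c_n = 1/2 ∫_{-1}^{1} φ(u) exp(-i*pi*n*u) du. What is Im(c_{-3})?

-5/(3*pi)

Since φ is real-valued, Im(c_{-3}) = -1/2 ∫_{-1}^{1} φ(u) sin(-3*pi*u) du = b_{3}/2.
Split the integral at the breakpoints.
Directly, an antiderivative of (6) sin(-3*pi*u) is 2*cos(3*pi*u)/pi; evaluating from -1 to 0: ∫_{-1}^{0} (6) sin(-3*pi*u) du = (2/pi) - (-2/pi) = 4/pi.
Directly, an antiderivative of (1) sin(-3*pi*u) is cos(3*pi*u)/(3*pi); evaluating from 0 to 1: ∫_{0}^{1} (1) sin(-3*pi*u) du = (-1/(3*pi)) - (1/(3*pi)) = -2/(3*pi).
So ∫_{-1}^{1} φ(u) sin(-3*pi*u) du = 10/(3*pi).
Hence Im(c_{-3}) = (-1/2)·(10/(3*pi)) = -5/(3*pi).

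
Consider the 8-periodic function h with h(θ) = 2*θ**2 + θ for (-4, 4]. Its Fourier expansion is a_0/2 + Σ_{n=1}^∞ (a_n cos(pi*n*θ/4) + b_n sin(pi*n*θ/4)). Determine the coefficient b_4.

b_4 = 1/4 ∫_{-4}^{4} h(θ) sin(pi*θ) dθ.
Integrating by parts twice (tabular method), an antiderivative of (2*θ**2 + θ) sin(pi*θ) is -2*θ**2*cos(pi*θ)/pi + 4*θ*sin(pi*θ)/pi**2 - θ*cos(pi*θ)/pi + sin(pi*θ)/pi**2 + 4*cos(pi*θ)/pi**3; evaluating from -4 to 4: ∫_{-4}^{4} (2*θ**2 + θ) sin(pi*θ) dθ = (-36/pi + 4/pi**3) - (-28/pi + 4/pi**3) = -8/pi.
Hence b_4 = (1/4)·(-8/pi) = -2/pi.

-2/pi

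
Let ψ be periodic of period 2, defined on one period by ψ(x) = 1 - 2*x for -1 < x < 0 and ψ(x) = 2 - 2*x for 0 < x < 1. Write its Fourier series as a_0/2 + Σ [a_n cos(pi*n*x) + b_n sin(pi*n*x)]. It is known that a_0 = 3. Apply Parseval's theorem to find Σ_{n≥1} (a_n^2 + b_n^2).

Parseval: a_0^2/2 + Σ_{n≥1} (a_n^2+b_n^2) = ∫_{-1}^{1} ψ(x)^2 dx = 17/3.
Subtract a_0^2/2 = 9/2: Σ (a_n^2+b_n^2) = 7/6.

7/6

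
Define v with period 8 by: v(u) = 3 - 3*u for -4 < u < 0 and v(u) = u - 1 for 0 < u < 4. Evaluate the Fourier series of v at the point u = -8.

u = -8 differs from u = 0 by -1 full period(s), and the series is 8-periodic.
At u = 0 the one-sided limits are v(0^-) = 3 and v(0^+) = -1.
By Dirichlet's theorem the series converges to their average, [(3) + (-1)]/2 = 1.

1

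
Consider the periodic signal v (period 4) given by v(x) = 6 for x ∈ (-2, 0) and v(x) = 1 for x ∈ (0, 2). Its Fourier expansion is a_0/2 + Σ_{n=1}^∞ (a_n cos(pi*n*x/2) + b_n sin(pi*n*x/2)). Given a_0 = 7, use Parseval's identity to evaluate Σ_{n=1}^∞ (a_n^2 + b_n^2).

25/2

Parseval: a_0^2/2 + Σ_{n≥1} (a_n^2+b_n^2) = 1/2 ∫_{-2}^{2} v(x)^2 dx = 37.
Subtract a_0^2/2 = 49/2: Σ (a_n^2+b_n^2) = 25/2.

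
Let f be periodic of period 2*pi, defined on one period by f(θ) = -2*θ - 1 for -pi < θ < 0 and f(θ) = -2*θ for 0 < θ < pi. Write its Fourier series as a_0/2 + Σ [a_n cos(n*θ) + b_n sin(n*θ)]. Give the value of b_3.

2*(1 - 2*pi)/(3*pi)

b_3 = 1/pi ∫_{-pi}^{pi} f(θ) sin(3*θ) dθ.
Split the integral at the breakpoints.
Integrating by parts (boundary term plus one more integral), an antiderivative of (-2*θ - 1) sin(3*θ) is 2*θ*cos(3*θ)/3 - 2*sin(3*θ)/9 + cos(3*θ)/3; evaluating from -pi to 0: ∫_{-pi}^{0} (-2*θ - 1) sin(3*θ) dθ = (1/3) - (-1/3 + 2*pi/3) = 2/3 - 2*pi/3.
Integrating by parts (boundary term plus one more integral), an antiderivative of (-2*θ) sin(3*θ) is 2*θ*cos(3*θ)/3 - 2*sin(3*θ)/9; evaluating from 0 to pi: ∫_{0}^{pi} (-2*θ) sin(3*θ) dθ = (-2*pi/3) - (0) = -2*pi/3.
Summing the pieces and multiplying by (1/pi) gives b_3 = 2*(1 - 2*pi)/(3*pi).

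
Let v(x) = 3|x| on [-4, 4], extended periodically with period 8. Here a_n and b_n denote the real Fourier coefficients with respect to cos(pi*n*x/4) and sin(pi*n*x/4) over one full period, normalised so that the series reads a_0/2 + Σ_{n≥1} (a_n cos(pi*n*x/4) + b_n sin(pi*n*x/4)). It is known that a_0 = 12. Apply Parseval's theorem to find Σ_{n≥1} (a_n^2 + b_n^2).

Parseval: a_0^2/2 + Σ_{n≥1} (a_n^2+b_n^2) = 1/4 ∫_{-4}^{4} v(x)^2 dx = 96.
Subtract a_0^2/2 = 72: Σ (a_n^2+b_n^2) = 24.

24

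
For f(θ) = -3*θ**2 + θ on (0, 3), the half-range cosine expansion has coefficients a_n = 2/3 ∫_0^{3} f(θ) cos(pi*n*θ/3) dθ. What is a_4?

-27/(4*pi**2)

a_4 = 2/3 ∫_0^{3} (-3*θ**2 + θ) cos(4*pi*θ/3) dθ.
Integrating by parts twice (tabular method), an antiderivative of (-3*θ**2 + θ) cos(4*pi*θ/3) is -9*θ**2*sin(4*pi*θ/3)/(4*pi) + 3*θ*sin(4*pi*θ/3)/(4*pi) - 27*θ*cos(4*pi*θ/3)/(8*pi**2) + 81*sin(4*pi*θ/3)/(32*pi**3) + 9*cos(4*pi*θ/3)/(16*pi**2); evaluating from 0 to 3: ∫_{0}^{3} (-3*θ**2 + θ) cos(4*pi*θ/3) dθ = (-153/(16*pi**2)) - (9/(16*pi**2)) = -81/(8*pi**2).
Hence a_4 = (2/3)·(-81/(8*pi**2)) = -27/(4*pi**2).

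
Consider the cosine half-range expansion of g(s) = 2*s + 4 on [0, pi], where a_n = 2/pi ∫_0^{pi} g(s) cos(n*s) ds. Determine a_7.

a_7 = 2/pi ∫_0^{pi} (2*s + 4) cos(7*s) ds.
Integrating by parts (boundary term plus one more integral), an antiderivative of (2*s + 4) cos(7*s) is 2*s*sin(7*s)/7 + 4*sin(7*s)/7 + 2*cos(7*s)/49; evaluating from 0 to pi: ∫_{0}^{pi} (2*s + 4) cos(7*s) ds = (-2/49) - (2/49) = -4/49.
Hence a_7 = (2/pi)·(-4/49) = -8/(49*pi).

-8/(49*pi)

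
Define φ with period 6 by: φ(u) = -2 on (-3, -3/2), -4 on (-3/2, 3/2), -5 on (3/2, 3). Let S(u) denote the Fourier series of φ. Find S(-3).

At u = -3 the one-sided limits are φ(-3^-) = -5 and φ(-3^+) = -2.
By Dirichlet's theorem the series converges to their average, [(-5) + (-2)]/2 = -7/2.

-7/2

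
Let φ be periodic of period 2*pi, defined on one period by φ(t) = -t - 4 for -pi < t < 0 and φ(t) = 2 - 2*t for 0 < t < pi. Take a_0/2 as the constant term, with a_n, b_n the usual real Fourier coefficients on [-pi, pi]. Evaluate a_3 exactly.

a_3 = 1/pi ∫_{-pi}^{pi} φ(t) cos(3*t) dt.
Split the integral at the breakpoints.
Integrating by parts (boundary term plus one more integral), an antiderivative of (-t - 4) cos(3*t) is -t*sin(3*t)/3 - 4*sin(3*t)/3 - cos(3*t)/9; evaluating from -pi to 0: ∫_{-pi}^{0} (-t - 4) cos(3*t) dt = (-1/9) - (1/9) = -2/9.
Integrating by parts (boundary term plus one more integral), an antiderivative of (2 - 2*t) cos(3*t) is -2*t*sin(3*t)/3 + 2*sin(3*t)/3 - 2*cos(3*t)/9; evaluating from 0 to pi: ∫_{0}^{pi} (2 - 2*t) cos(3*t) dt = (2/9) - (-2/9) = 4/9.
Summing the pieces and multiplying by (1/pi) gives a_3 = 2/(9*pi).

2/(9*pi)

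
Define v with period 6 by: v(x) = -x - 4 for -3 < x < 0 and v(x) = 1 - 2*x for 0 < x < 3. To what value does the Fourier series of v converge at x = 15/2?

x = 15/2 differs from x = 3/2 by 1 full period(s), and the series is 6-periodic.
v is continuous at x = 3/2 with value -2, so the series converges to -2 there.

-2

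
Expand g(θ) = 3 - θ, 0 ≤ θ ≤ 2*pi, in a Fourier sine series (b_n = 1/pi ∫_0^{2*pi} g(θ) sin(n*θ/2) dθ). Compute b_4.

1

b_4 = 1/pi ∫_0^{2*pi} (3 - θ) sin(2*θ) dθ.
Integrating by parts (boundary term plus one more integral), an antiderivative of (3 - θ) sin(2*θ) is θ*cos(2*θ)/2 - sin(2*θ)/4 - 3*cos(2*θ)/2; evaluating from 0 to 2*pi: ∫_{0}^{2*pi} (3 - θ) sin(2*θ) dθ = (-3/2 + pi) - (-3/2) = pi.
Hence b_4 = (1/pi)·(pi) = 1.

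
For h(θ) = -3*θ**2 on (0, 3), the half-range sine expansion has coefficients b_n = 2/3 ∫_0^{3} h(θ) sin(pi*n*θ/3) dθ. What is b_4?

27/(2*pi)

b_4 = 2/3 ∫_0^{3} (-3*θ**2) sin(4*pi*θ/3) dθ.
Integrating by parts twice (tabular method), an antiderivative of (-3*θ**2) sin(4*pi*θ/3) is 9*θ**2*cos(4*pi*θ/3)/(4*pi) - 27*θ*sin(4*pi*θ/3)/(8*pi**2) - 81*cos(4*pi*θ/3)/(32*pi**3); evaluating from 0 to 3: ∫_{0}^{3} (-3*θ**2) sin(4*pi*θ/3) dθ = (81*(-1 + 8*pi**2)/(32*pi**3)) - (-81/(32*pi**3)) = 81/(4*pi).
Hence b_4 = (2/3)·(81/(4*pi)) = 27/(2*pi).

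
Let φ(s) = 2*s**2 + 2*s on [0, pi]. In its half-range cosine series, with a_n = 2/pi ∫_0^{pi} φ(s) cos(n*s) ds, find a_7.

a_7 = 2/pi ∫_0^{pi} (2*s**2 + 2*s) cos(7*s) ds.
Integrating by parts twice (tabular method), an antiderivative of (2*s**2 + 2*s) cos(7*s) is 2*s**2*sin(7*s)/7 + 2*s*sin(7*s)/7 + 4*s*cos(7*s)/49 - 4*sin(7*s)/343 + 2*cos(7*s)/49; evaluating from 0 to pi: ∫_{0}^{pi} (2*s**2 + 2*s) cos(7*s) ds = (-4*pi/49 - 2/49) - (2/49) = -4*pi/49 - 4/49.
Hence a_7 = (2/pi)·(-4*pi/49 - 4/49) = 8*(-pi - 1)/(49*pi).

8*(-pi - 1)/(49*pi)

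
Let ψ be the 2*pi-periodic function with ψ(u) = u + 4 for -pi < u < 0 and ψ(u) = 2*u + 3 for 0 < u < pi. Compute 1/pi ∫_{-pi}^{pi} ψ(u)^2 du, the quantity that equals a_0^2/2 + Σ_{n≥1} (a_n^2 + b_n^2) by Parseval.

1/pi ∫_{-pi}^{pi} ψ(u)^2 du = 1/pi · (pi*(6*pi + 5*pi**2 + 75)/3) = 2*pi + 5*pi**2/3 + 25.

2*pi + 5*pi**2/3 + 25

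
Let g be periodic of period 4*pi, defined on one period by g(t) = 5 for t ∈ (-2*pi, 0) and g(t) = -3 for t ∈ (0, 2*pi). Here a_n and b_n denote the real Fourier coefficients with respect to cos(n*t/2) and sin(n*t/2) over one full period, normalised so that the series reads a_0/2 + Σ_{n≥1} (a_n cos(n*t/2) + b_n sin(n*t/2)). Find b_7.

-16/(7*pi)

b_7 = (1/(2*pi)) ∫_{-2*pi}^{2*pi} g(t) sin(7*t/2) dt.
Split the integral at the breakpoints.
Directly, an antiderivative of (5) sin(7*t/2) is -10*cos(7*t/2)/7; evaluating from -2*pi to 0: ∫_{-2*pi}^{0} (5) sin(7*t/2) dt = (-10/7) - (10/7) = -20/7.
Directly, an antiderivative of (-3) sin(7*t/2) is 6*cos(7*t/2)/7; evaluating from 0 to 2*pi: ∫_{0}^{2*pi} (-3) sin(7*t/2) dt = (-6/7) - (6/7) = -12/7.
Summing the pieces and multiplying by (1/(2*pi)) gives b_7 = -16/(7*pi).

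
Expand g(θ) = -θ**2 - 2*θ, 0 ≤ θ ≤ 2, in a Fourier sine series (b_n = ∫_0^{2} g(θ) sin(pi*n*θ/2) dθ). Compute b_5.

16*(2 - 25*pi**2)/(125*pi**3)

b_5 = ∫_0^{2} (-θ**2 - 2*θ) sin(5*pi*θ/2) dθ.
Integrating by parts twice (tabular method), an antiderivative of (-θ**2 - 2*θ) sin(5*pi*θ/2) is 2*θ**2*cos(5*pi*θ/2)/(5*pi) - 8*θ*sin(5*pi*θ/2)/(25*pi**2) + 4*θ*cos(5*pi*θ/2)/(5*pi) - 8*sin(5*pi*θ/2)/(25*pi**2) - 16*cos(5*pi*θ/2)/(125*pi**3); evaluating from 0 to 2: ∫_{0}^{2} (-θ**2 - 2*θ) sin(5*pi*θ/2) dθ = (16*(1 - 25*pi**2)/(125*pi**3)) - (-16/(125*pi**3)) = 16*(2 - 25*pi**2)/(125*pi**3).
Hence b_5 = 16*(2 - 25*pi**2)/(125*pi**3).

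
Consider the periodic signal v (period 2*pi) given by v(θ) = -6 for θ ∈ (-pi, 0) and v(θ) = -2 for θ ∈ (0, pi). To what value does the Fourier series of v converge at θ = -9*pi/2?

-6

θ = -9*pi/2 differs from θ = -pi/2 by -2 full period(s), and the series is 2*pi-periodic.
v is continuous at θ = -pi/2 with value -6, so the series converges to -6 there.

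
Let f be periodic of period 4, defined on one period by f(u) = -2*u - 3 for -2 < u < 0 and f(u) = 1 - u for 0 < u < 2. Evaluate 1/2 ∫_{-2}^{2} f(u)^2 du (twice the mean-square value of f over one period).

1/2 ∫_{-2}^{2} f(u)^2 du = 1/2 · (16/3) = 8/3.

8/3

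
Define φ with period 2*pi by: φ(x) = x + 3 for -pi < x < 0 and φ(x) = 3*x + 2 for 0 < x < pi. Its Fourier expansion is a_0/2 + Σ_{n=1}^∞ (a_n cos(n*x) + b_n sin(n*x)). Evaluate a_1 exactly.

a_1 = 1/pi ∫_{-pi}^{pi} φ(x) cos(x) dx.
Split the integral at the breakpoints.
Integrating by parts (boundary term plus one more integral), an antiderivative of (x + 3) cos(x) is x*sin(x) + 3*sin(x) + cos(x); evaluating from -pi to 0: ∫_{-pi}^{0} (x + 3) cos(x) dx = (1) - (-1) = 2.
Integrating by parts (boundary term plus one more integral), an antiderivative of (3*x + 2) cos(x) is 3*x*sin(x) + 2*sin(x) + 3*cos(x); evaluating from 0 to pi: ∫_{0}^{pi} (3*x + 2) cos(x) dx = (-3) - (3) = -6.
Summing the pieces and multiplying by (1/pi) gives a_1 = -4/pi.

-4/pi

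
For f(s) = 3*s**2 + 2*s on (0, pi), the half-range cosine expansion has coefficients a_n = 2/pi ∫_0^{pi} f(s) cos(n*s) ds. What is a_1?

a_1 = 2/pi ∫_0^{pi} (3*s**2 + 2*s) cos(s) ds.
Integrating by parts twice (tabular method), an antiderivative of (3*s**2 + 2*s) cos(s) is 3*s**2*sin(s) + 2*s*sin(s) + 6*s*cos(s) - 6*sin(s) + 2*cos(s); evaluating from 0 to pi: ∫_{0}^{pi} (3*s**2 + 2*s) cos(s) ds = (-6*pi - 2) - (2) = -6*pi - 4.
Hence a_1 = (2/pi)·(-6*pi - 4) = -12 - 8/pi.

-12 - 8/pi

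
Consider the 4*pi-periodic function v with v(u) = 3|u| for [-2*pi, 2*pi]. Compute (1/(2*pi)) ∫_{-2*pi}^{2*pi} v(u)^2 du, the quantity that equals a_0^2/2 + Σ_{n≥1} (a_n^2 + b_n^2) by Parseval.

24*pi**2

(1/(2*pi)) ∫_{-2*pi}^{2*pi} v(u)^2 du = (1/(2*pi)) · (48*pi**3) = 24*pi**2.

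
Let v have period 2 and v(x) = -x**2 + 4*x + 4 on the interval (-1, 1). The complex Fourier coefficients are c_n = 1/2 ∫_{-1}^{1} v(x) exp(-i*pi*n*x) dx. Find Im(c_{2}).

Since v is real-valued, Im(c_{2}) = -1/2 ∫_{-1}^{1} v(x) sin(2*pi*x) dx = -b_{2}/2.
Integrating by parts twice (tabular method), an antiderivative of (-x**2 + 4*x + 4) sin(2*pi*x) is x**2*cos(2*pi*x)/(2*pi) - x*sin(2*pi*x)/(2*pi**2) - 2*x*cos(2*pi*x)/pi + sin(2*pi*x)/pi**2 - 2*cos(2*pi*x)/pi - cos(2*pi*x)/(4*pi**3); evaluating from -1 to 1: ∫_{-1}^{1} (-x**2 + 4*x + 4) sin(2*pi*x) dx = ((-14*pi**2 - 1)/(4*pi**3)) - ((-1 + 2*pi**2)/(4*pi**3)) = -4/pi.
Hence Im(c_{2}) = (-1/2)·(-4/pi) = 2/pi.

2/pi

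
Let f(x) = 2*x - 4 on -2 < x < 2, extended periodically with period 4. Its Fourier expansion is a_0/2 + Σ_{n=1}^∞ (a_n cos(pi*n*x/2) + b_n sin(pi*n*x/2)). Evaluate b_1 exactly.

8/pi

b_1 = 1/2 ∫_{-2}^{2} f(x) sin(pi*x/2) dx.
Integrating by parts (boundary term plus one more integral), an antiderivative of (2*x - 4) sin(pi*x/2) is -4*x*cos(pi*x/2)/pi + 8*sin(pi*x/2)/pi**2 + 8*cos(pi*x/2)/pi; evaluating from -2 to 2: ∫_{-2}^{2} (2*x - 4) sin(pi*x/2) dx = (0) - (-16/pi) = 16/pi.
Hence b_1 = (1/2)·(16/pi) = 8/pi.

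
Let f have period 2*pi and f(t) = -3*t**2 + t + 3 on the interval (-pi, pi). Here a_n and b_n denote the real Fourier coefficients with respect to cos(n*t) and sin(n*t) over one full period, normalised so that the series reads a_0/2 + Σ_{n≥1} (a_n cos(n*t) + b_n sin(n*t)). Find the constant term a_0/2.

a_0 = 1/pi ∫_{-pi}^{pi} f(t) dt = 1/pi · (2*pi*(3 - pi**2)) = 6 - 2*pi**2.
So the constant term a_0/2 = 3 - pi**2.

3 - pi**2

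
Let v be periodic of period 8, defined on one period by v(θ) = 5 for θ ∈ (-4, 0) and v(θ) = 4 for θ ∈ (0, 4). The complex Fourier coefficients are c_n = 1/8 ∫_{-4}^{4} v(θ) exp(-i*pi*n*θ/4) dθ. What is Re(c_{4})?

0

Since v is real-valued, Re(c_{4}) = 1/8 ∫_{-4}^{4} v(θ) cos(pi*θ) dθ = a_{4}/2.
Split the integral at the breakpoints.
Directly, an antiderivative of (5) cos(pi*θ) is 5*sin(pi*θ)/pi; evaluating from -4 to 0: ∫_{-4}^{0} (5) cos(pi*θ) dθ = (0) - (0) = 0.
Directly, an antiderivative of (4) cos(pi*θ) is 4*sin(pi*θ)/pi; evaluating from 0 to 4: ∫_{0}^{4} (4) cos(pi*θ) dθ = (0) - (0) = 0.
So ∫_{-4}^{4} v(θ) cos(pi*θ) dθ = 0.
Hence Re(c_{4}) = (1/8)·(0) = 0.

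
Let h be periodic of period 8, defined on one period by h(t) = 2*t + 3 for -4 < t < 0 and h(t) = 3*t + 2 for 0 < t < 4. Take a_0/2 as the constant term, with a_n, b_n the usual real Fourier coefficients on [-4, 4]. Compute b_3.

b_3 = 1/4 ∫_{-4}^{4} h(t) sin(3*pi*t/4) dt.
Split the integral at the breakpoints.
Integrating by parts (boundary term plus one more integral), an antiderivative of (2*t + 3) sin(3*pi*t/4) is -8*t*cos(3*pi*t/4)/(3*pi) + 32*sin(3*pi*t/4)/(9*pi**2) - 4*cos(3*pi*t/4)/pi; evaluating from -4 to 0: ∫_{-4}^{0} (2*t + 3) sin(3*pi*t/4) dt = (-4/pi) - (-20/(3*pi)) = 8/(3*pi).
Integrating by parts (boundary term plus one more integral), an antiderivative of (3*t + 2) sin(3*pi*t/4) is -4*t*cos(3*pi*t/4)/pi + 16*sin(3*pi*t/4)/(3*pi**2) - 8*cos(3*pi*t/4)/(3*pi); evaluating from 0 to 4: ∫_{0}^{4} (3*t + 2) sin(3*pi*t/4) dt = (56/(3*pi)) - (-8/(3*pi)) = 64/(3*pi).
Summing the pieces and multiplying by (1/4) gives b_3 = 6/pi.

6/pi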